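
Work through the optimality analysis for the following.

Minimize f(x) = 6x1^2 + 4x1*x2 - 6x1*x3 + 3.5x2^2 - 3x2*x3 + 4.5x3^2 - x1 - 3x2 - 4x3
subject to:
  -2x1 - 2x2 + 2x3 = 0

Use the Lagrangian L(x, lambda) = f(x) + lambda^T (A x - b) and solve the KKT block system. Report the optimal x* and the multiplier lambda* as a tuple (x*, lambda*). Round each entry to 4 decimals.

Form the Lagrangian:
  L(x, lambda) = (1/2) x^T Q x + c^T x + lambda^T (A x - b)
Stationarity (grad_x L = 0): Q x + c + A^T lambda = 0.
Primal feasibility: A x = b.

This gives the KKT block system:
  [ Q   A^T ] [ x     ]   [-c ]
  [ A    0  ] [ lambda ] = [ b ]

Solving the linear system:
  x*      = (0.2973, 0.5811, 0.8784)
  lambda* = (-0.1892)
  f(x*)   = -2.777

x* = (0.2973, 0.5811, 0.8784), lambda* = (-0.1892)


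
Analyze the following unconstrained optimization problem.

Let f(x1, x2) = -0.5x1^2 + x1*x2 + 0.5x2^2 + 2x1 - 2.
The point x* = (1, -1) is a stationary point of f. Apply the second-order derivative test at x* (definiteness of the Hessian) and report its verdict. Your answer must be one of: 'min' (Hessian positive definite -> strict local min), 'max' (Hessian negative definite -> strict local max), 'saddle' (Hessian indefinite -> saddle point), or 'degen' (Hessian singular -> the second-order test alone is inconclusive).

Compute the Hessian H = grad^2 f:
  H = [[-1, 1], [1, 1]]
Verify stationarity: grad f(x*) = H x* + g = (0, 0).
Eigenvalues of H: -1.4142, 1.4142.
Eigenvalues have mixed signs, so H is indefinite -> x* is a saddle point.

saddle


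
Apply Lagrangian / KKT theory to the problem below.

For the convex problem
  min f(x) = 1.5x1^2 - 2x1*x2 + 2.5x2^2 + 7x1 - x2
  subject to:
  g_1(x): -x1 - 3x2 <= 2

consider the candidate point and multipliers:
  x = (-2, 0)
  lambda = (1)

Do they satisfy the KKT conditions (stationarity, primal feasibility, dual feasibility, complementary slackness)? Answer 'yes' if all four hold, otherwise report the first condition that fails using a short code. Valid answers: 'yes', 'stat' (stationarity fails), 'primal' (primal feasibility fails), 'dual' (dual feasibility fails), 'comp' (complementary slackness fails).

Gradient of f: grad f(x) = Q x + c = (1, 3)
Constraint values g_i(x) = a_i^T x - b_i:
  g_1((-2, 0)) = 0
Stationarity residual: grad f(x) + sum_i lambda_i a_i = (0, 0)
  -> stationarity OK
Primal feasibility (all g_i <= 0): OK
Dual feasibility (all lambda_i >= 0): OK
Complementary slackness (lambda_i * g_i(x) = 0 for all i): OK

Verdict: yes, KKT holds.

yes


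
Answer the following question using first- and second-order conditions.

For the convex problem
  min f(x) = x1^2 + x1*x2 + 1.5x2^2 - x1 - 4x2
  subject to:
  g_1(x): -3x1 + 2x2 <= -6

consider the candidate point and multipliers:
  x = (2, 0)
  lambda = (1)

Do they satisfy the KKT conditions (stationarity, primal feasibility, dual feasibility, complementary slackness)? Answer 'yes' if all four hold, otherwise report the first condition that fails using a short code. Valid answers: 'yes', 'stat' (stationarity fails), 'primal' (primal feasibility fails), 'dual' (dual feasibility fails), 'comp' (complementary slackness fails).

Gradient of f: grad f(x) = Q x + c = (3, -2)
Constraint values g_i(x) = a_i^T x - b_i:
  g_1((2, 0)) = 0
Stationarity residual: grad f(x) + sum_i lambda_i a_i = (0, 0)
  -> stationarity OK
Primal feasibility (all g_i <= 0): OK
Dual feasibility (all lambda_i >= 0): OK
Complementary slackness (lambda_i * g_i(x) = 0 for all i): OK

Verdict: yes, KKT holds.

yes


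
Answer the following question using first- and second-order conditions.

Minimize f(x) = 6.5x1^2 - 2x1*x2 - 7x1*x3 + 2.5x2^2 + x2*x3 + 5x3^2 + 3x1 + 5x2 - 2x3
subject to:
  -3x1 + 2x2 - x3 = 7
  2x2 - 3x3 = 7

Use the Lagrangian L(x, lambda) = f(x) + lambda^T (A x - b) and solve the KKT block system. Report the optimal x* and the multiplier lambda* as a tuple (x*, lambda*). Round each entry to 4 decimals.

Form the Lagrangian:
  L(x, lambda) = (1/2) x^T Q x + c^T x + lambda^T (A x - b)
Stationarity (grad_x L = 0): Q x + c + A^T lambda = 0.
Primal feasibility: A x = b.

This gives the KKT block system:
  [ Q   A^T ] [ x     ]   [-c ]
  [ A    0  ] [ lambda ] = [ b ]

Solving the linear system:
  x*      = (-1.3012, 0.5724, -1.9517)
  lambda* = (-0.4659, -3.7903)
  f(x*)   = 16.3278

x* = (-1.3012, 0.5724, -1.9517), lambda* = (-0.4659, -3.7903)


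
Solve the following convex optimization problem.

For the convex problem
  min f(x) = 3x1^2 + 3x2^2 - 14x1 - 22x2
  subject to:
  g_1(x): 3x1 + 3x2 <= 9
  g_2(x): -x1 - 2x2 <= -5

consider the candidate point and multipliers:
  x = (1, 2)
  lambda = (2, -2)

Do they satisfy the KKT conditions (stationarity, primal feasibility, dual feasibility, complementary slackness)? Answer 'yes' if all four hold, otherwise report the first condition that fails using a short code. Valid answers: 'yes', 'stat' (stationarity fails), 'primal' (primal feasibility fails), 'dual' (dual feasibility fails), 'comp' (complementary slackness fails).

Gradient of f: grad f(x) = Q x + c = (-8, -10)
Constraint values g_i(x) = a_i^T x - b_i:
  g_1((1, 2)) = 0
  g_2((1, 2)) = 0
Stationarity residual: grad f(x) + sum_i lambda_i a_i = (0, 0)
  -> stationarity OK
Primal feasibility (all g_i <= 0): OK
Dual feasibility (all lambda_i >= 0): FAILS
Complementary slackness (lambda_i * g_i(x) = 0 for all i): OK

Verdict: the first failing condition is dual_feasibility -> dual.

dual


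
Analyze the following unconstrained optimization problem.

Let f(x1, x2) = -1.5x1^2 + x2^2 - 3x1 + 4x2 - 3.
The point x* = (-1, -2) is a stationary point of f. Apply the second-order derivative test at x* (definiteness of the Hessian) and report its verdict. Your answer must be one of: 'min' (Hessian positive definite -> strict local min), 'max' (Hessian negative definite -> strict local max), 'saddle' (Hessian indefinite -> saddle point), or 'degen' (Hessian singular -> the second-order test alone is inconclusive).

Compute the Hessian H = grad^2 f:
  H = [[-3, 0], [0, 2]]
Verify stationarity: grad f(x*) = H x* + g = (0, 0).
Eigenvalues of H: -3, 2.
Eigenvalues have mixed signs, so H is indefinite -> x* is a saddle point.

saddle


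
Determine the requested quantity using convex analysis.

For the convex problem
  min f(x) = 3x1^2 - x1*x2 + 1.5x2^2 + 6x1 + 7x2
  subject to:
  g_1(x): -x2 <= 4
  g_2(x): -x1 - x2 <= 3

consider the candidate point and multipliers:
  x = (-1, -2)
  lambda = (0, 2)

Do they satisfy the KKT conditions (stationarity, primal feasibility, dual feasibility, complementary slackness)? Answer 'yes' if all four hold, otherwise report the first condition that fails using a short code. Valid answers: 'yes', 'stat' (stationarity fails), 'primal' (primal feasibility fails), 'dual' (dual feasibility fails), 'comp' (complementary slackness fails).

Gradient of f: grad f(x) = Q x + c = (2, 2)
Constraint values g_i(x) = a_i^T x - b_i:
  g_1((-1, -2)) = -2
  g_2((-1, -2)) = 0
Stationarity residual: grad f(x) + sum_i lambda_i a_i = (0, 0)
  -> stationarity OK
Primal feasibility (all g_i <= 0): OK
Dual feasibility (all lambda_i >= 0): OK
Complementary slackness (lambda_i * g_i(x) = 0 for all i): OK

Verdict: yes, KKT holds.

yes


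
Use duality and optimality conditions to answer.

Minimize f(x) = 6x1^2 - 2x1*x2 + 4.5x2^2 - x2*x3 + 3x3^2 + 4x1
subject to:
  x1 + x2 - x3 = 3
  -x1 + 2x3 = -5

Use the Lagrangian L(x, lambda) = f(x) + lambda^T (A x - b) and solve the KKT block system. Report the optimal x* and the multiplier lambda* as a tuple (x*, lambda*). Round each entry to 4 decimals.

Form the Lagrangian:
  L(x, lambda) = (1/2) x^T Q x + c^T x + lambda^T (A x - b)
Stationarity (grad_x L = 0): Q x + c + A^T lambda = 0.
Primal feasibility: A x = b.

This gives the KKT block system:
  [ Q   A^T ] [ x     ]   [-c ]
  [ A    0  ] [ lambda ] = [ b ]

Solving the linear system:
  x*      = (0.4521, 0.274, -2.274)
  lambda* = (-3.8356, 5.0411)
  f(x*)   = 19.2603

x* = (0.4521, 0.274, -2.274), lambda* = (-3.8356, 5.0411)


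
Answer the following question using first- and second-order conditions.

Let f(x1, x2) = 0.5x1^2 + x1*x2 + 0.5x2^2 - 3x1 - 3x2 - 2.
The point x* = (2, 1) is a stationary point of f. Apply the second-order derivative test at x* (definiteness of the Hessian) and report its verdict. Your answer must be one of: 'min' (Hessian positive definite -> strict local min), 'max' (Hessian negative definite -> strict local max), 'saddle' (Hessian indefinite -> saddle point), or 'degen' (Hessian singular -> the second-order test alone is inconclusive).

Compute the Hessian H = grad^2 f:
  H = [[1, 1], [1, 1]]
Verify stationarity: grad f(x*) = H x* + g = (0, 0).
Eigenvalues of H: 0, 2.
H has a zero eigenvalue (singular; positive semidefinite but not definite), so H is neither positive definite, negative definite, nor indefinite. The second-order test alone is inconclusive -> degen.
(Indeed, f is constant along the null direction of H through x*, so x* is not a strict local extremum.)

degen


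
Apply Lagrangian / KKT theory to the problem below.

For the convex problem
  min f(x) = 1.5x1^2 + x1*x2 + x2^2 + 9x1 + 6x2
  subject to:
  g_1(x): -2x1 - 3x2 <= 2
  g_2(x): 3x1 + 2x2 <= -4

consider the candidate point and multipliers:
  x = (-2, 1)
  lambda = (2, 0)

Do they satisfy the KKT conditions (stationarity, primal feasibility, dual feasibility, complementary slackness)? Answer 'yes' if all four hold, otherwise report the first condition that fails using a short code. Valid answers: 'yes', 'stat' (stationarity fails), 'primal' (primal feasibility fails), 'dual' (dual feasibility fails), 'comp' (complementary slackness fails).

Gradient of f: grad f(x) = Q x + c = (4, 6)
Constraint values g_i(x) = a_i^T x - b_i:
  g_1((-2, 1)) = -1
  g_2((-2, 1)) = 0
Stationarity residual: grad f(x) + sum_i lambda_i a_i = (0, 0)
  -> stationarity OK
Primal feasibility (all g_i <= 0): OK
Dual feasibility (all lambda_i >= 0): OK
Complementary slackness (lambda_i * g_i(x) = 0 for all i): FAILS

Verdict: the first failing condition is complementary_slackness -> comp.

comp


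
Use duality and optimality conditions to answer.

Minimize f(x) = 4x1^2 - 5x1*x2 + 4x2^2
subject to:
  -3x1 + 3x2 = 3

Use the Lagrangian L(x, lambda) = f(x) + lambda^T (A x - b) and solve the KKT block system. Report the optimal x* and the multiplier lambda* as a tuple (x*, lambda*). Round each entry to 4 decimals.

Form the Lagrangian:
  L(x, lambda) = (1/2) x^T Q x + c^T x + lambda^T (A x - b)
Stationarity (grad_x L = 0): Q x + c + A^T lambda = 0.
Primal feasibility: A x = b.

This gives the KKT block system:
  [ Q   A^T ] [ x     ]   [-c ]
  [ A    0  ] [ lambda ] = [ b ]

Solving the linear system:
  x*      = (-0.5, 0.5)
  lambda* = (-2.1667)
  f(x*)   = 3.25

x* = (-0.5, 0.5), lambda* = (-2.1667)


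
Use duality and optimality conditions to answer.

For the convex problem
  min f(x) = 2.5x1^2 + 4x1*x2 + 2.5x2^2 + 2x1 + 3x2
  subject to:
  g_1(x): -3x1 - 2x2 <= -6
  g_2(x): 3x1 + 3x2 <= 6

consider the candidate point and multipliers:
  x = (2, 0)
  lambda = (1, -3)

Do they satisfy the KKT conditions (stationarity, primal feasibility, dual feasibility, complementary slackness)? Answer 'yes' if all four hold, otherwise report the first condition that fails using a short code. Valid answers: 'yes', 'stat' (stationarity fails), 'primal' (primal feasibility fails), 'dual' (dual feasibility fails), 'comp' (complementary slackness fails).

Gradient of f: grad f(x) = Q x + c = (12, 11)
Constraint values g_i(x) = a_i^T x - b_i:
  g_1((2, 0)) = 0
  g_2((2, 0)) = 0
Stationarity residual: grad f(x) + sum_i lambda_i a_i = (0, 0)
  -> stationarity OK
Primal feasibility (all g_i <= 0): OK
Dual feasibility (all lambda_i >= 0): FAILS
Complementary slackness (lambda_i * g_i(x) = 0 for all i): OK

Verdict: the first failing condition is dual_feasibility -> dual.

dual


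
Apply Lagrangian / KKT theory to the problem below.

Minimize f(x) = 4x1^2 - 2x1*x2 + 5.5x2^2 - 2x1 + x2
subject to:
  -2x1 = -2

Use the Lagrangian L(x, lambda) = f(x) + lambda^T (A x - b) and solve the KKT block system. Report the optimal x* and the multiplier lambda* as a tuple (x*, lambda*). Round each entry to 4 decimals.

Form the Lagrangian:
  L(x, lambda) = (1/2) x^T Q x + c^T x + lambda^T (A x - b)
Stationarity (grad_x L = 0): Q x + c + A^T lambda = 0.
Primal feasibility: A x = b.

This gives the KKT block system:
  [ Q   A^T ] [ x     ]   [-c ]
  [ A    0  ] [ lambda ] = [ b ]

Solving the linear system:
  x*      = (1, 0.0909)
  lambda* = (2.9091)
  f(x*)   = 1.9545

x* = (1, 0.0909), lambda* = (2.9091)


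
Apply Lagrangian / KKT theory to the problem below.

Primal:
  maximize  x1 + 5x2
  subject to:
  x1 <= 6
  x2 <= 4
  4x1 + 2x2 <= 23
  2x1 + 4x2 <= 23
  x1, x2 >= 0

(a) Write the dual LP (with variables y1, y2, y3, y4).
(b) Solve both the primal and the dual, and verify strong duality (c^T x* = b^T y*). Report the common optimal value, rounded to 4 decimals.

The standard primal-dual pair for 'max c^T x s.t. A x <= b, x >= 0' is:
  Dual:  min b^T y  s.t.  A^T y >= c,  y >= 0.

So the dual LP is:
  minimize  6y1 + 4y2 + 23y3 + 23y4
  subject to:
    y1 + 4y3 + 2y4 >= 1
    y2 + 2y3 + 4y4 >= 5
    y1, y2, y3, y4 >= 0

Solving the primal: x* = (3.5, 4).
  primal value c^T x* = 23.5.
Solving the dual: y* = (0, 3, 0, 0.5).
  dual value b^T y* = 23.5.
Strong duality: c^T x* = b^T y*. Confirmed.

23.5


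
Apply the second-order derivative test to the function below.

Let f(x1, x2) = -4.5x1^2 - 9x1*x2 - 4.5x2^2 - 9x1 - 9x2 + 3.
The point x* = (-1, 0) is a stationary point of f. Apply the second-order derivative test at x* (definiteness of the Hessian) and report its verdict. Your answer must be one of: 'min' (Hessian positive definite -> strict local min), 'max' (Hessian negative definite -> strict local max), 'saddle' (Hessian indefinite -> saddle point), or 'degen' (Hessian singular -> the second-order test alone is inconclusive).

Compute the Hessian H = grad^2 f:
  H = [[-9, -9], [-9, -9]]
Verify stationarity: grad f(x*) = H x* + g = (0, 0).
Eigenvalues of H: -18, 0.
H has a zero eigenvalue (singular; negative semidefinite but not definite), so H is neither positive definite, negative definite, nor indefinite. The second-order test alone is inconclusive -> degen.
(Indeed, f is constant along the null direction of H through x*, so x* is not a strict local extremum.)

degen


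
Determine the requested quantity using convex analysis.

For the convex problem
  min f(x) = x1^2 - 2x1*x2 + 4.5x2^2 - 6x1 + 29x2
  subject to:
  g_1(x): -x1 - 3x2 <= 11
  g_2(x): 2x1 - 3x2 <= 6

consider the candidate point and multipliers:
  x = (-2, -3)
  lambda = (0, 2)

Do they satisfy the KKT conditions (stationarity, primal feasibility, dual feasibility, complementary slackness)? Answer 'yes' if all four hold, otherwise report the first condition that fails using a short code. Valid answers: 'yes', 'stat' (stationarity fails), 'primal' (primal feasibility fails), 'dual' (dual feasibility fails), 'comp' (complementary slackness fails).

Gradient of f: grad f(x) = Q x + c = (-4, 6)
Constraint values g_i(x) = a_i^T x - b_i:
  g_1((-2, -3)) = 0
  g_2((-2, -3)) = -1
Stationarity residual: grad f(x) + sum_i lambda_i a_i = (0, 0)
  -> stationarity OK
Primal feasibility (all g_i <= 0): OK
Dual feasibility (all lambda_i >= 0): OK
Complementary slackness (lambda_i * g_i(x) = 0 for all i): FAILS

Verdict: the first failing condition is complementary_slackness -> comp.

comp


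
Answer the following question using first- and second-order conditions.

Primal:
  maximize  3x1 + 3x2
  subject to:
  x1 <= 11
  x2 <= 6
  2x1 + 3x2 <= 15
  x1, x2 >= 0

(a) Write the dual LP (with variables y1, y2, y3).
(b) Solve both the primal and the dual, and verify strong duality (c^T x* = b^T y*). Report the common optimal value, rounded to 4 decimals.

The standard primal-dual pair for 'max c^T x s.t. A x <= b, x >= 0' is:
  Dual:  min b^T y  s.t.  A^T y >= c,  y >= 0.

So the dual LP is:
  minimize  11y1 + 6y2 + 15y3
  subject to:
    y1 + 2y3 >= 3
    y2 + 3y3 >= 3
    y1, y2, y3 >= 0

Solving the primal: x* = (7.5, 0).
  primal value c^T x* = 22.5.
Solving the dual: y* = (0, 0, 1.5).
  dual value b^T y* = 22.5.
Strong duality: c^T x* = b^T y*. Confirmed.

22.5


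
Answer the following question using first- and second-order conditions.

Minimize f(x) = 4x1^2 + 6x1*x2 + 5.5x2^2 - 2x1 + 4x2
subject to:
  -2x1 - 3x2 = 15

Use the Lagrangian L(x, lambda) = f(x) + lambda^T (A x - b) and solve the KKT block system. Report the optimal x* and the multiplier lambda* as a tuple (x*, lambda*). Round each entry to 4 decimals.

Form the Lagrangian:
  L(x, lambda) = (1/2) x^T Q x + c^T x + lambda^T (A x - b)
Stationarity (grad_x L = 0): Q x + c + A^T lambda = 0.
Primal feasibility: A x = b.

This gives the KKT block system:
  [ Q   A^T ] [ x     ]   [-c ]
  [ A    0  ] [ lambda ] = [ b ]

Solving the linear system:
  x*      = (-0.4091, -4.7273)
  lambda* = (-16.8182)
  f(x*)   = 117.0909

x* = (-0.4091, -4.7273), lambda* = (-16.8182)


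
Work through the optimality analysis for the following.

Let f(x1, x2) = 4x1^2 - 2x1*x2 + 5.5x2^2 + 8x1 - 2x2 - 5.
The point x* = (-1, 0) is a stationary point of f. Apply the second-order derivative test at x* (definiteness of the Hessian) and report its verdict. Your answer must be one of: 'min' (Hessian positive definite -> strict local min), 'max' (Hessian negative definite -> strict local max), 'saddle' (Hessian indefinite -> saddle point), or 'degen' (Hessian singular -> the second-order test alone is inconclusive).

Compute the Hessian H = grad^2 f:
  H = [[8, -2], [-2, 11]]
Verify stationarity: grad f(x*) = H x* + g = (0, 0).
Eigenvalues of H: 7, 12.
Both eigenvalues > 0, so H is positive definite -> x* is a strict local min.

min


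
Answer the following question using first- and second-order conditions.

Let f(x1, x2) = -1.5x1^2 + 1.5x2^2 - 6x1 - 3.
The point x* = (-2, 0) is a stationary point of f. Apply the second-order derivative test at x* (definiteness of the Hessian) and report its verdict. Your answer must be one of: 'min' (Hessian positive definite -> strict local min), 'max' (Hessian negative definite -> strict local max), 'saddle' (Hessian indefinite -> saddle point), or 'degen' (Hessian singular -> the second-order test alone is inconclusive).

Compute the Hessian H = grad^2 f:
  H = [[-3, 0], [0, 3]]
Verify stationarity: grad f(x*) = H x* + g = (0, 0).
Eigenvalues of H: -3, 3.
Eigenvalues have mixed signs, so H is indefinite -> x* is a saddle point.

saddle


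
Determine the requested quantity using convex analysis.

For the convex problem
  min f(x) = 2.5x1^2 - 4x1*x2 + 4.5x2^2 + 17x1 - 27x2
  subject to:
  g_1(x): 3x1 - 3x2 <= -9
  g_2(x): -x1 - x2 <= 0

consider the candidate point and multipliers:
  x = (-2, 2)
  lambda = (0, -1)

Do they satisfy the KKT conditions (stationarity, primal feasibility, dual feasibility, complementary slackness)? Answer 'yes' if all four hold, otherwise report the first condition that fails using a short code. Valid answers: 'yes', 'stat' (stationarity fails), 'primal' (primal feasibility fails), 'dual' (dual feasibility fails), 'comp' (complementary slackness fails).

Gradient of f: grad f(x) = Q x + c = (-1, -1)
Constraint values g_i(x) = a_i^T x - b_i:
  g_1((-2, 2)) = -3
  g_2((-2, 2)) = 0
Stationarity residual: grad f(x) + sum_i lambda_i a_i = (0, 0)
  -> stationarity OK
Primal feasibility (all g_i <= 0): OK
Dual feasibility (all lambda_i >= 0): FAILS
Complementary slackness (lambda_i * g_i(x) = 0 for all i): OK

Verdict: the first failing condition is dual_feasibility -> dual.

dual


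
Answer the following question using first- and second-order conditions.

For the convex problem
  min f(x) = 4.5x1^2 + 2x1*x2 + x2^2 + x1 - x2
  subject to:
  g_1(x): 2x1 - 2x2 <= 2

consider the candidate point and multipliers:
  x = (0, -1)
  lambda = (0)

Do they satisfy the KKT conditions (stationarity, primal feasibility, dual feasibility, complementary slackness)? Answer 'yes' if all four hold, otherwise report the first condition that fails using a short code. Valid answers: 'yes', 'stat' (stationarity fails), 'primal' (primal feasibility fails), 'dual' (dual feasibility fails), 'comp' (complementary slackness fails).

Gradient of f: grad f(x) = Q x + c = (-1, -3)
Constraint values g_i(x) = a_i^T x - b_i:
  g_1((0, -1)) = 0
Stationarity residual: grad f(x) + sum_i lambda_i a_i = (-1, -3)
  -> stationarity FAILS
Primal feasibility (all g_i <= 0): OK
Dual feasibility (all lambda_i >= 0): OK
Complementary slackness (lambda_i * g_i(x) = 0 for all i): OK

Verdict: the first failing condition is stationarity -> stat.

stat


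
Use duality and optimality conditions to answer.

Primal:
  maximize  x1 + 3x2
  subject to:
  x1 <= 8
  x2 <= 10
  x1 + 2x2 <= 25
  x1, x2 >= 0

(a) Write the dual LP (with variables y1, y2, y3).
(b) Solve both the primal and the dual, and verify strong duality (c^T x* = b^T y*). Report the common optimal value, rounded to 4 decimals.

The standard primal-dual pair for 'max c^T x s.t. A x <= b, x >= 0' is:
  Dual:  min b^T y  s.t.  A^T y >= c,  y >= 0.

So the dual LP is:
  minimize  8y1 + 10y2 + 25y3
  subject to:
    y1 + y3 >= 1
    y2 + 2y3 >= 3
    y1, y2, y3 >= 0

Solving the primal: x* = (5, 10).
  primal value c^T x* = 35.
Solving the dual: y* = (0, 1, 1).
  dual value b^T y* = 35.
Strong duality: c^T x* = b^T y*. Confirmed.

35


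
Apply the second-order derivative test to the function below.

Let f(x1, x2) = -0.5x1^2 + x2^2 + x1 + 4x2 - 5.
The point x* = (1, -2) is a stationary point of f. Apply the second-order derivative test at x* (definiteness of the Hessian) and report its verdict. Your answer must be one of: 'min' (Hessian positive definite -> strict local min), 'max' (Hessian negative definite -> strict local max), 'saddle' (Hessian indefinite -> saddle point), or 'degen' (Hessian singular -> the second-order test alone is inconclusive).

Compute the Hessian H = grad^2 f:
  H = [[-1, 0], [0, 2]]
Verify stationarity: grad f(x*) = H x* + g = (0, 0).
Eigenvalues of H: -1, 2.
Eigenvalues have mixed signs, so H is indefinite -> x* is a saddle point.

saddle


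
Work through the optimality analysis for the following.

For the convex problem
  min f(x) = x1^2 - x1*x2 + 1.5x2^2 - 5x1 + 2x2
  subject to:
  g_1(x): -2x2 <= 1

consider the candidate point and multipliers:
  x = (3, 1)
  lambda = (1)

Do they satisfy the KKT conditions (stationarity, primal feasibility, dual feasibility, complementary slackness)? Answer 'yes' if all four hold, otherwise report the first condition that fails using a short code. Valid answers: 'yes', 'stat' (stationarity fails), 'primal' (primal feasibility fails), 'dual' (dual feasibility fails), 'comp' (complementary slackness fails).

Gradient of f: grad f(x) = Q x + c = (0, 2)
Constraint values g_i(x) = a_i^T x - b_i:
  g_1((3, 1)) = -3
Stationarity residual: grad f(x) + sum_i lambda_i a_i = (0, 0)
  -> stationarity OK
Primal feasibility (all g_i <= 0): OK
Dual feasibility (all lambda_i >= 0): OK
Complementary slackness (lambda_i * g_i(x) = 0 for all i): FAILS

Verdict: the first failing condition is complementary_slackness -> comp.

comp


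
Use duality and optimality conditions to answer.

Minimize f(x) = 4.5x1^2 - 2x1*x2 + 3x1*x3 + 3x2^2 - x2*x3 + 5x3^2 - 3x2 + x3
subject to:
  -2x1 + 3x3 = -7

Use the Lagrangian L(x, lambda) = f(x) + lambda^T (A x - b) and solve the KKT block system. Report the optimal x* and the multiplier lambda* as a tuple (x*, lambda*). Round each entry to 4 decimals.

Form the Lagrangian:
  L(x, lambda) = (1/2) x^T Q x + c^T x + lambda^T (A x - b)
Stationarity (grad_x L = 0): Q x + c + A^T lambda = 0.
Primal feasibility: A x = b.

This gives the KKT block system:
  [ Q   A^T ] [ x     ]   [-c ]
  [ A    0  ] [ lambda ] = [ b ]

Solving the linear system:
  x*      = (1.3645, 0.7175, -1.4237)
  lambda* = (3.287)
  f(x*)   = 9.7164

x* = (1.3645, 0.7175, -1.4237), lambda* = (3.287)


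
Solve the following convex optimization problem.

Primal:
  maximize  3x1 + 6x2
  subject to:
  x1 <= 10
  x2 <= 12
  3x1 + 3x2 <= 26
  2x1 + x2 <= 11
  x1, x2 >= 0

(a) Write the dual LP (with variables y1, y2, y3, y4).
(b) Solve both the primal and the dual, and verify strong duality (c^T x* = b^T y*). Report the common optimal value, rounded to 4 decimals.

The standard primal-dual pair for 'max c^T x s.t. A x <= b, x >= 0' is:
  Dual:  min b^T y  s.t.  A^T y >= c,  y >= 0.

So the dual LP is:
  minimize  10y1 + 12y2 + 26y3 + 11y4
  subject to:
    y1 + 3y3 + 2y4 >= 3
    y2 + 3y3 + y4 >= 6
    y1, y2, y3, y4 >= 0

Solving the primal: x* = (0, 8.6667).
  primal value c^T x* = 52.
Solving the dual: y* = (0, 0, 2, 0).
  dual value b^T y* = 52.
Strong duality: c^T x* = b^T y*. Confirmed.

52


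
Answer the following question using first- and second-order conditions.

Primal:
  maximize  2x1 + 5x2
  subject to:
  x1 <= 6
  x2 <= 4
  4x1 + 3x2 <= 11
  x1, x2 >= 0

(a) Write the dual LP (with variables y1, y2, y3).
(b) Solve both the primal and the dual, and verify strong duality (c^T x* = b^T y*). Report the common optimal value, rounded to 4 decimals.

The standard primal-dual pair for 'max c^T x s.t. A x <= b, x >= 0' is:
  Dual:  min b^T y  s.t.  A^T y >= c,  y >= 0.

So the dual LP is:
  minimize  6y1 + 4y2 + 11y3
  subject to:
    y1 + 4y3 >= 2
    y2 + 3y3 >= 5
    y1, y2, y3 >= 0

Solving the primal: x* = (0, 3.6667).
  primal value c^T x* = 18.3333.
Solving the dual: y* = (0, 0, 1.6667).
  dual value b^T y* = 18.3333.
Strong duality: c^T x* = b^T y*. Confirmed.

18.3333


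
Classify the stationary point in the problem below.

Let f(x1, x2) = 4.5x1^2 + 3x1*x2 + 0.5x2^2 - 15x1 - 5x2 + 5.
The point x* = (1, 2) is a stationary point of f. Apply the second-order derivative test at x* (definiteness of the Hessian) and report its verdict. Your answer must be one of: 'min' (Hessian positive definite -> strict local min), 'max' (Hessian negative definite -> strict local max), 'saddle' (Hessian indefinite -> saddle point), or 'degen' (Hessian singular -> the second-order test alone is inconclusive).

Compute the Hessian H = grad^2 f:
  H = [[9, 3], [3, 1]]
Verify stationarity: grad f(x*) = H x* + g = (0, 0).
Eigenvalues of H: 0, 10.
H has a zero eigenvalue (singular; positive semidefinite but not definite), so H is neither positive definite, negative definite, nor indefinite. The second-order test alone is inconclusive -> degen.
(Indeed, f is constant along the null direction of H through x*, so x* is not a strict local extremum.)

degen


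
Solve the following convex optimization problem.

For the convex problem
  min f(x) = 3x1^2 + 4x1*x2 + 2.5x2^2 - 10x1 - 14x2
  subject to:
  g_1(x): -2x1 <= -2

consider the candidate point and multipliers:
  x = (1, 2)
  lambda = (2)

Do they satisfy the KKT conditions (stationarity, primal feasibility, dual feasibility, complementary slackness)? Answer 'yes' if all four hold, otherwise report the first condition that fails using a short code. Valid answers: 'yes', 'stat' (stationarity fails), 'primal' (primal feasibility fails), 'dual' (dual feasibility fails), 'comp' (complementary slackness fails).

Gradient of f: grad f(x) = Q x + c = (4, 0)
Constraint values g_i(x) = a_i^T x - b_i:
  g_1((1, 2)) = 0
Stationarity residual: grad f(x) + sum_i lambda_i a_i = (0, 0)
  -> stationarity OK
Primal feasibility (all g_i <= 0): OK
Dual feasibility (all lambda_i >= 0): OK
Complementary slackness (lambda_i * g_i(x) = 0 for all i): OK

Verdict: yes, KKT holds.

yes


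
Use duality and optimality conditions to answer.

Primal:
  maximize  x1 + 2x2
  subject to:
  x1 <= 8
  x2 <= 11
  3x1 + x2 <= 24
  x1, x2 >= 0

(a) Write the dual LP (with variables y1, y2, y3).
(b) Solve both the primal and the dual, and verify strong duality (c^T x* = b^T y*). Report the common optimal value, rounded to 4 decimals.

The standard primal-dual pair for 'max c^T x s.t. A x <= b, x >= 0' is:
  Dual:  min b^T y  s.t.  A^T y >= c,  y >= 0.

So the dual LP is:
  minimize  8y1 + 11y2 + 24y3
  subject to:
    y1 + 3y3 >= 1
    y2 + y3 >= 2
    y1, y2, y3 >= 0

Solving the primal: x* = (4.3333, 11).
  primal value c^T x* = 26.3333.
Solving the dual: y* = (0, 1.6667, 0.3333).
  dual value b^T y* = 26.3333.
Strong duality: c^T x* = b^T y*. Confirmed.

26.3333


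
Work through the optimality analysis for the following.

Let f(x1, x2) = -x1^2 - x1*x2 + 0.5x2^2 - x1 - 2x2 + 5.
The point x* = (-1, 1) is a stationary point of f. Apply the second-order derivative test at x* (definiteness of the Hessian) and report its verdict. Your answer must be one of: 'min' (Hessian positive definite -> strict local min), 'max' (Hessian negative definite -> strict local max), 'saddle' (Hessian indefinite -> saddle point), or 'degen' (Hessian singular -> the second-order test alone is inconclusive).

Compute the Hessian H = grad^2 f:
  H = [[-2, -1], [-1, 1]]
Verify stationarity: grad f(x*) = H x* + g = (0, 0).
Eigenvalues of H: -2.3028, 1.3028.
Eigenvalues have mixed signs, so H is indefinite -> x* is a saddle point.

saddle


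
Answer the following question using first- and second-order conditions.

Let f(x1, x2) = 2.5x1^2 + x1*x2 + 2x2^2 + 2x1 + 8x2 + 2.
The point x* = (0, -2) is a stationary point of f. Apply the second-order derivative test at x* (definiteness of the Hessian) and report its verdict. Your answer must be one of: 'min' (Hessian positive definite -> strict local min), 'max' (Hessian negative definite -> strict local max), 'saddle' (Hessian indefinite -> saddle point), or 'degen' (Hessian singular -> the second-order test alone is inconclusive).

Compute the Hessian H = grad^2 f:
  H = [[5, 1], [1, 4]]
Verify stationarity: grad f(x*) = H x* + g = (0, 0).
Eigenvalues of H: 3.382, 5.618.
Both eigenvalues > 0, so H is positive definite -> x* is a strict local min.

min


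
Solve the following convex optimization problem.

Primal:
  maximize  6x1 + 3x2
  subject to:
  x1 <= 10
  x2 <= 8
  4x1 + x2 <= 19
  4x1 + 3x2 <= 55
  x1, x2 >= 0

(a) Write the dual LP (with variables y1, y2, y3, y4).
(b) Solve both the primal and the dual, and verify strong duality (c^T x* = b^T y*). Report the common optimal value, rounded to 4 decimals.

The standard primal-dual pair for 'max c^T x s.t. A x <= b, x >= 0' is:
  Dual:  min b^T y  s.t.  A^T y >= c,  y >= 0.

So the dual LP is:
  minimize  10y1 + 8y2 + 19y3 + 55y4
  subject to:
    y1 + 4y3 + 4y4 >= 6
    y2 + y3 + 3y4 >= 3
    y1, y2, y3, y4 >= 0

Solving the primal: x* = (2.75, 8).
  primal value c^T x* = 40.5.
Solving the dual: y* = (0, 1.5, 1.5, 0).
  dual value b^T y* = 40.5.
Strong duality: c^T x* = b^T y*. Confirmed.

40.5


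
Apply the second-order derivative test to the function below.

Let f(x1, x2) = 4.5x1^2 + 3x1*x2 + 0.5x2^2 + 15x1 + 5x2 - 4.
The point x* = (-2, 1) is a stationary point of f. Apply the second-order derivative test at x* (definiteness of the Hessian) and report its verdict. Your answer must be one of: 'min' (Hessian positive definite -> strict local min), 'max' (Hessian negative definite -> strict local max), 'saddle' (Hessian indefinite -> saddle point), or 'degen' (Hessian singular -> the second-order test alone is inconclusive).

Compute the Hessian H = grad^2 f:
  H = [[9, 3], [3, 1]]
Verify stationarity: grad f(x*) = H x* + g = (0, 0).
Eigenvalues of H: 0, 10.
H has a zero eigenvalue (singular; positive semidefinite but not definite), so H is neither positive definite, negative definite, nor indefinite. The second-order test alone is inconclusive -> degen.
(Indeed, f is constant along the null direction of H through x*, so x* is not a strict local extremum.)

degen


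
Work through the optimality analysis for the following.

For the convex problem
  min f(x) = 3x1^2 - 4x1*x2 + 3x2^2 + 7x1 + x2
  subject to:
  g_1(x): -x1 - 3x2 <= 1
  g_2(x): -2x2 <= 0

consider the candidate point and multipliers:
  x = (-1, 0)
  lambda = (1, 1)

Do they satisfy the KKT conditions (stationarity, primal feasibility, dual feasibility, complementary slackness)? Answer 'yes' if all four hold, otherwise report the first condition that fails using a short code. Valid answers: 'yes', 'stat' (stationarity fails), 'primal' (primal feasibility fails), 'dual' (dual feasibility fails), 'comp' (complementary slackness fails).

Gradient of f: grad f(x) = Q x + c = (1, 5)
Constraint values g_i(x) = a_i^T x - b_i:
  g_1((-1, 0)) = 0
  g_2((-1, 0)) = 0
Stationarity residual: grad f(x) + sum_i lambda_i a_i = (0, 0)
  -> stationarity OK
Primal feasibility (all g_i <= 0): OK
Dual feasibility (all lambda_i >= 0): OK
Complementary slackness (lambda_i * g_i(x) = 0 for all i): OK

Verdict: yes, KKT holds.

yes


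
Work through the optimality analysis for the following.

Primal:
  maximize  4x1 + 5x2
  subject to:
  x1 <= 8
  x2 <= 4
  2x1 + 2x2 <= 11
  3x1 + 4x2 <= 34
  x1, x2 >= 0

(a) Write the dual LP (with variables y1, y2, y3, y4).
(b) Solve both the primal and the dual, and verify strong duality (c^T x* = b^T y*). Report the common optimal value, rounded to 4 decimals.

The standard primal-dual pair for 'max c^T x s.t. A x <= b, x >= 0' is:
  Dual:  min b^T y  s.t.  A^T y >= c,  y >= 0.

So the dual LP is:
  minimize  8y1 + 4y2 + 11y3 + 34y4
  subject to:
    y1 + 2y3 + 3y4 >= 4
    y2 + 2y3 + 4y4 >= 5
    y1, y2, y3, y4 >= 0

Solving the primal: x* = (1.5, 4).
  primal value c^T x* = 26.
Solving the dual: y* = (0, 1, 2, 0).
  dual value b^T y* = 26.
Strong duality: c^T x* = b^T y*. Confirmed.

26


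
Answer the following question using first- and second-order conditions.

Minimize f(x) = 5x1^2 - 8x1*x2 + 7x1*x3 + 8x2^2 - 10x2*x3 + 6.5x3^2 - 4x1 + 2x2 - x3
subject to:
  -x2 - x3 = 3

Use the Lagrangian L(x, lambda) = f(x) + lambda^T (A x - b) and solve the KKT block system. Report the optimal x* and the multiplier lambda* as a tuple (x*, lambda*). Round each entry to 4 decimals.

Form the Lagrangian:
  L(x, lambda) = (1/2) x^T Q x + c^T x + lambda^T (A x - b)
Stationarity (grad_x L = 0): Q x + c + A^T lambda = 0.
Primal feasibility: A x = b.

This gives the KKT block system:
  [ Q   A^T ] [ x     ]   [-c ]
  [ A    0  ] [ lambda ] = [ b ]

Solving the linear system:
  x*      = (0.5472, -1.3019, -1.6981)
  lambda* = (-6.2264)
  f(x*)   = 7.7925

x* = (0.5472, -1.3019, -1.6981), lambda* = (-6.2264)


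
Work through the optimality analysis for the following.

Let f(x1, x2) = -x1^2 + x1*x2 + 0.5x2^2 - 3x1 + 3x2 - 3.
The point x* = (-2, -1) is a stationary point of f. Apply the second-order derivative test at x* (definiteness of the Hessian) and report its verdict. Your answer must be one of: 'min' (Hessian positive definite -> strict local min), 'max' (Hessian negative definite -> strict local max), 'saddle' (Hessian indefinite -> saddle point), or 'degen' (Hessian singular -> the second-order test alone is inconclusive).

Compute the Hessian H = grad^2 f:
  H = [[-2, 1], [1, 1]]
Verify stationarity: grad f(x*) = H x* + g = (0, 0).
Eigenvalues of H: -2.3028, 1.3028.
Eigenvalues have mixed signs, so H is indefinite -> x* is a saddle point.

saddle


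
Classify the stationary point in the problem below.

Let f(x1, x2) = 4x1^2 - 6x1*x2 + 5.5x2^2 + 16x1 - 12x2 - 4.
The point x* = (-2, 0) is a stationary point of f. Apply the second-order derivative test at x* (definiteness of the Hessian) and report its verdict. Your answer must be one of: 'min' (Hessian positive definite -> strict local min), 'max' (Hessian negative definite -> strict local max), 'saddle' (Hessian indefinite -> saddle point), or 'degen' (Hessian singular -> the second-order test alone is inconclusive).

Compute the Hessian H = grad^2 f:
  H = [[8, -6], [-6, 11]]
Verify stationarity: grad f(x*) = H x* + g = (0, 0).
Eigenvalues of H: 3.3153, 15.6847.
Both eigenvalues > 0, so H is positive definite -> x* is a strict local min.

min


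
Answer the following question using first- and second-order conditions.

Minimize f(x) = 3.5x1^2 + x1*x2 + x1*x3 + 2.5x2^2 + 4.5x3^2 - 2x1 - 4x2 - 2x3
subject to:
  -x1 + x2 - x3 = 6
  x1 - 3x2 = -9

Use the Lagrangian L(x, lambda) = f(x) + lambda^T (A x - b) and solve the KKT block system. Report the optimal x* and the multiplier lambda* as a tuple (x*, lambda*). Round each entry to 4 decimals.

Form the Lagrangian:
  L(x, lambda) = (1/2) x^T Q x + c^T x + lambda^T (A x - b)
Stationarity (grad_x L = 0): Q x + c + A^T lambda = 0.
Primal feasibility: A x = b.

This gives the KKT block system:
  [ Q   A^T ] [ x     ]   [-c ]
  [ A    0  ] [ lambda ] = [ b ]

Solving the linear system:
  x*      = (-1.9286, 2.3571, -1.7143)
  lambda* = (-19.3571, -4.5)
  f(x*)   = 36.75

x* = (-1.9286, 2.3571, -1.7143), lambda* = (-19.3571, -4.5)


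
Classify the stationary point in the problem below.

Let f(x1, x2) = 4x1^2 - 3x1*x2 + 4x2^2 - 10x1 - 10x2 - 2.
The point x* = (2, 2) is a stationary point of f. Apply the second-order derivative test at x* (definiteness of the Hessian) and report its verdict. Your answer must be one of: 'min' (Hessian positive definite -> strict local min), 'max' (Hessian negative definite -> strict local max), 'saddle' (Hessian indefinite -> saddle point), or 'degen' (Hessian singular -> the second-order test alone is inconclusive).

Compute the Hessian H = grad^2 f:
  H = [[8, -3], [-3, 8]]
Verify stationarity: grad f(x*) = H x* + g = (0, 0).
Eigenvalues of H: 5, 11.
Both eigenvalues > 0, so H is positive definite -> x* is a strict local min.

min


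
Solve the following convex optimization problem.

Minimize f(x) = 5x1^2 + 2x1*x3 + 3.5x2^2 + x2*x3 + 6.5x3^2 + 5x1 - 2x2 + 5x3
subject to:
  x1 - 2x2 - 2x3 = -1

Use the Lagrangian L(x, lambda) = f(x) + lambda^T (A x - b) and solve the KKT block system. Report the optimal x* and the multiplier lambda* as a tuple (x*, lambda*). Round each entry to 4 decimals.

Form the Lagrangian:
  L(x, lambda) = (1/2) x^T Q x + c^T x + lambda^T (A x - b)
Stationarity (grad_x L = 0): Q x + c + A^T lambda = 0.
Primal feasibility: A x = b.

This gives the KKT block system:
  [ Q   A^T ] [ x     ]   [-c ]
  [ A    0  ] [ lambda ] = [ b ]

Solving the linear system:
  x*      = (-0.5107, 0.4952, -0.2506)
  lambda* = (0.6081)
  f(x*)   = -2.0944

x* = (-0.5107, 0.4952, -0.2506), lambda* = (0.6081)


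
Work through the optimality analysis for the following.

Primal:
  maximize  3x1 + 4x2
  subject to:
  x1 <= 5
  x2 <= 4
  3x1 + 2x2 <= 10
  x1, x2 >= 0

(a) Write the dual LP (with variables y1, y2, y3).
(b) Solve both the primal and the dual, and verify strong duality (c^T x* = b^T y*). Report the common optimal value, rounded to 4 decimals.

The standard primal-dual pair for 'max c^T x s.t. A x <= b, x >= 0' is:
  Dual:  min b^T y  s.t.  A^T y >= c,  y >= 0.

So the dual LP is:
  minimize  5y1 + 4y2 + 10y3
  subject to:
    y1 + 3y3 >= 3
    y2 + 2y3 >= 4
    y1, y2, y3 >= 0

Solving the primal: x* = (0.6667, 4).
  primal value c^T x* = 18.
Solving the dual: y* = (0, 2, 1).
  dual value b^T y* = 18.
Strong duality: c^T x* = b^T y*. Confirmed.

18


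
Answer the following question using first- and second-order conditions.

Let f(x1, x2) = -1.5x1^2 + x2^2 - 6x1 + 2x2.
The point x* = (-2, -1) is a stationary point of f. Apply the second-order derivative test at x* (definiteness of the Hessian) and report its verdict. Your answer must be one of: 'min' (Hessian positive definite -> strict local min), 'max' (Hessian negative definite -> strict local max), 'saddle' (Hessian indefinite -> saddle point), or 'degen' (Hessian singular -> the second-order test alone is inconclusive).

Compute the Hessian H = grad^2 f:
  H = [[-3, 0], [0, 2]]
Verify stationarity: grad f(x*) = H x* + g = (0, 0).
Eigenvalues of H: -3, 2.
Eigenvalues have mixed signs, so H is indefinite -> x* is a saddle point.

saddle


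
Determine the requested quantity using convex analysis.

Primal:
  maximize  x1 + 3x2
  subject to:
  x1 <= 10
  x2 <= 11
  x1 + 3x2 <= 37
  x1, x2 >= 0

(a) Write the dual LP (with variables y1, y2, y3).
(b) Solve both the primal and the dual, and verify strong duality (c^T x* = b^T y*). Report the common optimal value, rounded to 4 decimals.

The standard primal-dual pair for 'max c^T x s.t. A x <= b, x >= 0' is:
  Dual:  min b^T y  s.t.  A^T y >= c,  y >= 0.

So the dual LP is:
  minimize  10y1 + 11y2 + 37y3
  subject to:
    y1 + y3 >= 1
    y2 + 3y3 >= 3
    y1, y2, y3 >= 0

Solving the primal: x* = (4, 11).
  primal value c^T x* = 37.
Solving the dual: y* = (0, 0, 1).
  dual value b^T y* = 37.
Strong duality: c^T x* = b^T y*. Confirmed.

37
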